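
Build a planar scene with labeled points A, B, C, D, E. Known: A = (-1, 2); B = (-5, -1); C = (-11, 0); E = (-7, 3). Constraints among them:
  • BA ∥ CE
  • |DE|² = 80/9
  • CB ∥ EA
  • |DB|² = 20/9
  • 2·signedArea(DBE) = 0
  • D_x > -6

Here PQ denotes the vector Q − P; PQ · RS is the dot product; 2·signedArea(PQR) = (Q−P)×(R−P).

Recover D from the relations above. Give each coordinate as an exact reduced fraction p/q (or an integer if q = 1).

D = (-17/3, 1/3)

1. D_x = -17/3  [line -4·x + -2·y + -22 = 0 ∩ |DE|² = 80/9]
2. D_y = 1/3  [line -4·x + -2·y + -22 = 0 ∩ |DE|² = 80/9]
   → D = (-17/3, 1/3)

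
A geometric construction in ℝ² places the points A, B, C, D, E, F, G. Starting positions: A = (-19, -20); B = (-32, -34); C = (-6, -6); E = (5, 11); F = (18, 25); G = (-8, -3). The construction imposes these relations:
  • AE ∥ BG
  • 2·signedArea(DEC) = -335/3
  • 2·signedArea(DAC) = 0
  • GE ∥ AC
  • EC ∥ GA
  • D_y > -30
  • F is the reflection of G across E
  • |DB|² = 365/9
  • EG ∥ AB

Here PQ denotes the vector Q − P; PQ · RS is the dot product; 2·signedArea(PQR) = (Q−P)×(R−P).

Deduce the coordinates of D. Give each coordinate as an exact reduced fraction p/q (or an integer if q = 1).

D = (-83/3, -88/3)

1. D_x = -83/3  [2·signedArea(DAC) = 0 ∩ 2·signedArea(DEC) = -335/3]
2. D_y = -88/3  [2·signedArea(DAC) = 0 ∩ 2·signedArea(DEC) = -335/3]
   → D = (-83/3, -88/3)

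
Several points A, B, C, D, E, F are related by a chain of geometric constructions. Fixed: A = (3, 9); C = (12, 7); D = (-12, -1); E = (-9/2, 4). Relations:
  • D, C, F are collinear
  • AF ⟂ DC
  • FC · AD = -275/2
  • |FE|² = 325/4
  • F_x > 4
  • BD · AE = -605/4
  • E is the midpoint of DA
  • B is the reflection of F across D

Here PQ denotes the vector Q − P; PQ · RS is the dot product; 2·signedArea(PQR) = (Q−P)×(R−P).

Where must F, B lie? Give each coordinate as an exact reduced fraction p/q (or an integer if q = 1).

1. F_x = 9/2  [D, C, F are collinear ∩ AF ⟂ DC]
2. F_y = 9/2  [D, C, F are collinear ∩ AF ⟂ DC]
   → F = (9/2, 9/2)
3. B_x = -57/2  [B is the reflection of F across D]
4. B_y = -13/2  [B is the reflection of F across D]
   → B = (-57/2, -13/2)

B = (-57/2, -13/2)
F = (9/2, 9/2)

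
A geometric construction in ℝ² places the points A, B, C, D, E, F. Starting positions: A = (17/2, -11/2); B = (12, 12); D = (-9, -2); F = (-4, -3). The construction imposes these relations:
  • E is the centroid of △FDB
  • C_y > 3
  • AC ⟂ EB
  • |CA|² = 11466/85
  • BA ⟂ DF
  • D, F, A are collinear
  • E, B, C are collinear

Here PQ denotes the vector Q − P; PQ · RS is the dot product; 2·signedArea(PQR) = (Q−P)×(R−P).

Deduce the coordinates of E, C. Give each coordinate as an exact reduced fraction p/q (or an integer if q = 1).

1. E_x = -1/3  [E is the centroid of △FDB]
2. E_y = 7/3  [E is the centroid of △FDB]
   → E = (-1/3, 7/3)
3. C_x = 227/170  [E, B, C are collinear ∩ AC ⟂ EB]
4. C_y = 619/170  [E, B, C are collinear ∩ AC ⟂ EB]
   → C = (227/170, 619/170)

C = (227/170, 619/170)
E = (-1/3, 7/3)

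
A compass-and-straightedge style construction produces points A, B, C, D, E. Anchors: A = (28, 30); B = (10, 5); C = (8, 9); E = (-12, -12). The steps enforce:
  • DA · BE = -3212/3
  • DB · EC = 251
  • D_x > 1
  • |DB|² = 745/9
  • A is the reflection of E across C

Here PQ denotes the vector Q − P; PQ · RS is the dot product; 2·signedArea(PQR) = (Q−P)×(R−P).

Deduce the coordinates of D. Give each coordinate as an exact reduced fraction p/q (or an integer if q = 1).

D = (2, 2/3)

1. D_x = 2  [DB · EC = 251 ∩ DA · BE = -3212/3]
2. D_y = 2/3  [DB · EC = 251 ∩ DA · BE = -3212/3]
   → D = (2, 2/3)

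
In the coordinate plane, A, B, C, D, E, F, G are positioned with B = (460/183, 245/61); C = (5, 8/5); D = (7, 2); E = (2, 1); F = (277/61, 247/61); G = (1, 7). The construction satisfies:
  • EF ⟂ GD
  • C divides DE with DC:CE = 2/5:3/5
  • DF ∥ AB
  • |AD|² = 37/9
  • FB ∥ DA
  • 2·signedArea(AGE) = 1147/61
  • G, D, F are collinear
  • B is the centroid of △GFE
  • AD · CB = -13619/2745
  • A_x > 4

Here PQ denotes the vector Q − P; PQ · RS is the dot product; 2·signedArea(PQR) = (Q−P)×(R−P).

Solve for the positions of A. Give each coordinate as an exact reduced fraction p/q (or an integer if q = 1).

A = (910/183, 120/61)

1. A_x = 910/183  [DF ∥ AB ∩ FB ∥ DA]
2. A_y = 120/61  [DF ∥ AB ∩ FB ∥ DA]
   → A = (910/183, 120/61)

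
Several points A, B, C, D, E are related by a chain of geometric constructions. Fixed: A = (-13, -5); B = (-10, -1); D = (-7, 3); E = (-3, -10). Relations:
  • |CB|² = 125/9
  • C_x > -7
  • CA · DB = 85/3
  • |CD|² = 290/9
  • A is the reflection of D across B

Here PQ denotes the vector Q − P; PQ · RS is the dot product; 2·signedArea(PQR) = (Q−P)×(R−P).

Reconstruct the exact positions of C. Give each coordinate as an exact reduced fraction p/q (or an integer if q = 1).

1. C_x = -20/3  [line 3·x + 4·y + 92/3 = 0 ∩ |CB|² = 125/9]
2. C_y = -8/3  [line 3·x + 4·y + 92/3 = 0 ∩ |CB|² = 125/9]
   → C = (-20/3, -8/3)

C = (-20/3, -8/3)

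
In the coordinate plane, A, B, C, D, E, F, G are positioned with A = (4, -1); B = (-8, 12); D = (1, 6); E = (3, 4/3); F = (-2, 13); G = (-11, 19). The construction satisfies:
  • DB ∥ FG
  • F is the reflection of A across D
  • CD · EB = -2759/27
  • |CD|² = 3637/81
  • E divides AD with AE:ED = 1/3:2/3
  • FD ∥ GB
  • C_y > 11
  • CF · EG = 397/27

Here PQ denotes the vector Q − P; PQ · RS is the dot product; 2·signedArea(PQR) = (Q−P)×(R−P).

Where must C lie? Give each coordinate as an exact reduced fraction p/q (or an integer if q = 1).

C = (-10/3, 100/9)

1. C_x = -10/3  [CD · EB = -2759/27 ∩ CF · EG = 397/27]
2. C_y = 100/9  [CD · EB = -2759/27 ∩ CF · EG = 397/27]
   → C = (-10/3, 100/9)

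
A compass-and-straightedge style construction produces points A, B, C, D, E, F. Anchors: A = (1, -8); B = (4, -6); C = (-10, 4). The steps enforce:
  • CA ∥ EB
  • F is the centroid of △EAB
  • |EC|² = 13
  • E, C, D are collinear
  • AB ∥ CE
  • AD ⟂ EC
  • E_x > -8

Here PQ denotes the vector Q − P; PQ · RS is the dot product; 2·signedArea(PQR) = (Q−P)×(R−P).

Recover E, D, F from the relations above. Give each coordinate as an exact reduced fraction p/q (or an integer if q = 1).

1. E_x = -7  [CA ∥ EB ∩ AB ∥ CE]
2. E_y = 6  [CA ∥ EB ∩ AB ∥ CE]
   → E = (-7, 6)
3. D_x = -103/13  [E, C, D are collinear ∩ AD ⟂ EC]
4. D_y = 70/13  [E, C, D are collinear ∩ AD ⟂ EC]
   → D = (-103/13, 70/13)
5. F_x = -2/3  [F is the centroid of △EAB]
6. F_y = -8/3  [F is the centroid of △EAB]
   → F = (-2/3, -8/3)

D = (-103/13, 70/13)
E = (-7, 6)
F = (-2/3, -8/3)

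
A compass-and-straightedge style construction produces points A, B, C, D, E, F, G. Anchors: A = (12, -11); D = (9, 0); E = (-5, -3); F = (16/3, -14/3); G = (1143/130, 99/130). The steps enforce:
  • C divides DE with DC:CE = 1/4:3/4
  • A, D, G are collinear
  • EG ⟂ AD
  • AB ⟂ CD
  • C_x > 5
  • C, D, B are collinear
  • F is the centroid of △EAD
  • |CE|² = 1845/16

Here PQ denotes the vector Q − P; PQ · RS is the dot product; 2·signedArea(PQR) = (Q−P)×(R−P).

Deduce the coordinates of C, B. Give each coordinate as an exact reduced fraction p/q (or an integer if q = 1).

B = (1971/205, 27/205)
C = (11/2, -3/4)

1. C_x = 11/2  [C divides DE with DC:CE = 1/4:3/4]
2. C_y = -3/4  [C divides DE with DC:CE = 1/4:3/4]
   → C = (11/2, -3/4)
3. B_x = 1971/205  [C, D, B are collinear ∩ AB ⟂ CD]
4. B_y = 27/205  [C, D, B are collinear ∩ AB ⟂ CD]
   → B = (1971/205, 27/205)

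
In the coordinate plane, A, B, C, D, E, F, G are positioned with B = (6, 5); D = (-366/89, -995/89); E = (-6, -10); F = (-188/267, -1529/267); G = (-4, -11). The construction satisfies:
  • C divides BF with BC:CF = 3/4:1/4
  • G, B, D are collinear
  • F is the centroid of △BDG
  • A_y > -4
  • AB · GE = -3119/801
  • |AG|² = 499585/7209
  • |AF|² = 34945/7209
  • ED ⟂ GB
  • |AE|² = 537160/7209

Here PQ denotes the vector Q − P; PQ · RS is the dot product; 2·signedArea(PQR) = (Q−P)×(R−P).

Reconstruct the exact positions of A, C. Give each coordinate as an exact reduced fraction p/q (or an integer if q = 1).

A = (-188/801, -2864/801)
C = (173/178, -271/89)

1. A_x = -188/801  [line 2·x + -1·y + -2488/801 = 0 ∩ |AE|² = 537160/7209]
2. A_y = -2864/801  [line 2·x + -1·y + -2488/801 = 0 ∩ |AE|² = 537160/7209]
   → A = (-188/801, -2864/801)
3. C_x = 173/178  [C divides BF with BC:CF = 3/4:1/4]
4. C_y = -271/89  [C divides BF with BC:CF = 3/4:1/4]
   → C = (173/178, -271/89)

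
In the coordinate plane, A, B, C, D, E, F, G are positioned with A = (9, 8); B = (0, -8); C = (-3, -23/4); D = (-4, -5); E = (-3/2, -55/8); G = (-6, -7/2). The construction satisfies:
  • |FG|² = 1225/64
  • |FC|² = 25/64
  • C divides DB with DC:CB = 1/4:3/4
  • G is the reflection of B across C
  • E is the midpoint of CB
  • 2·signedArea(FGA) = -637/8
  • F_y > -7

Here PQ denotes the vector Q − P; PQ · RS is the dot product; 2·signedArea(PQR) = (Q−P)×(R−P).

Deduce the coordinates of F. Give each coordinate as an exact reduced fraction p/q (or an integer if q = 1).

F = (-5/2, -49/8)

1. F_x = -5/2  [line -23/2·x + 15·y + 505/8 = 0 ∩ |FG|² = 1225/64]
2. F_y = -49/8  [line -23/2·x + 15·y + 505/8 = 0 ∩ |FG|² = 1225/64]
   → F = (-5/2, -49/8)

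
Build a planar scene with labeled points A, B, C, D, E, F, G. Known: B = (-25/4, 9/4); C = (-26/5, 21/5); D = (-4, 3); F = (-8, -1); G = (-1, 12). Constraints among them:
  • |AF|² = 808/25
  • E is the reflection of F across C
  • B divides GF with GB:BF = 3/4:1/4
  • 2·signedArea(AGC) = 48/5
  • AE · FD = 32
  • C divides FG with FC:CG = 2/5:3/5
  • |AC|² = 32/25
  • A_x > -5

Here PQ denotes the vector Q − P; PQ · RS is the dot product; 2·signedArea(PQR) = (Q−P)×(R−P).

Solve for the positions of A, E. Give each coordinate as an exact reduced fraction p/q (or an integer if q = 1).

1. A_x = -22/5  [line 39/5·x + -21/5·y + 243/5 = 0 ∩ |AF|² = 808/25]
2. A_y = 17/5  [line 39/5·x + -21/5·y + 243/5 = 0 ∩ |AF|² = 808/25]
   → A = (-22/5, 17/5)
3. E_x = -12/5  [E is the reflection of F across C]
4. E_y = 47/5  [E is the reflection of F across C]
   → E = (-12/5, 47/5)

A = (-22/5, 17/5)
E = (-12/5, 47/5)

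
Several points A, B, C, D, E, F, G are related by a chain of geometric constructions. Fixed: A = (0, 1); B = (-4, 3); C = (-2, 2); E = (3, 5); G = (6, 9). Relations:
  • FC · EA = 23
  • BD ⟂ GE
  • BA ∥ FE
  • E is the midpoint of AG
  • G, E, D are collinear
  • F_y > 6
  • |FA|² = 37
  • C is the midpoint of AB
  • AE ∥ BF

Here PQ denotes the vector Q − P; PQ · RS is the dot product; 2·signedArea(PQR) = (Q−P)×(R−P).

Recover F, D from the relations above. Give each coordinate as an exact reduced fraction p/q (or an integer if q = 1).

D = (-12/25, 9/25)
F = (-1, 7)

1. F_x = -1  [BA ∥ FE ∩ AE ∥ BF]
2. F_y = 7  [BA ∥ FE ∩ AE ∥ BF]
   → F = (-1, 7)
3. D_x = -12/25  [G, E, D are collinear ∩ BD ⟂ GE]
4. D_y = 9/25  [G, E, D are collinear ∩ BD ⟂ GE]
   → D = (-12/25, 9/25)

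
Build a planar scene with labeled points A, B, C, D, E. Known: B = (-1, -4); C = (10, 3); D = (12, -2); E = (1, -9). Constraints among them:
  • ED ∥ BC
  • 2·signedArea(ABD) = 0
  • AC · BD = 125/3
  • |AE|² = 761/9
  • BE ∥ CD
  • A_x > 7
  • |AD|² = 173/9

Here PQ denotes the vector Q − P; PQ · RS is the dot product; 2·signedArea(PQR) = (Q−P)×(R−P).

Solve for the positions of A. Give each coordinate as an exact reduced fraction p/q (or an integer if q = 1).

1. A_x = 23/3  [2·signedArea(ABD) = 0 ∩ AC · BD = 125/3]
2. A_y = -8/3  [2·signedArea(ABD) = 0 ∩ AC · BD = 125/3]
   → A = (23/3, -8/3)

A = (23/3, -8/3)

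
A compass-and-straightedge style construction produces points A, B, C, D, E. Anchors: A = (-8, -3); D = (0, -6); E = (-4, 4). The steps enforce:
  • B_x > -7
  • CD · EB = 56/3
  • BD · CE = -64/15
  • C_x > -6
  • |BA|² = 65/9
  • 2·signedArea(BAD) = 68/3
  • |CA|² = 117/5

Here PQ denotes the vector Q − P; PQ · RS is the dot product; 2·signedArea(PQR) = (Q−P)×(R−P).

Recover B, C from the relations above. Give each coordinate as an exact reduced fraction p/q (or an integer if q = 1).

1. B_x = -20/3  [line 3·x + 8·y + 76/3 = 0 ∩ |BA|² = 65/9]
2. B_y = -2/3  [line 3·x + 8·y + 76/3 = 0 ∩ |BA|² = 65/9]
   → B = (-20/3, -2/3)
3. C_x = -28/5  [BD · CE = -64/15 ∩ CD · EB = 56/3]
4. C_y = 6/5  [BD · CE = -64/15 ∩ CD · EB = 56/3]
   → C = (-28/5, 6/5)

B = (-20/3, -2/3)
C = (-28/5, 6/5)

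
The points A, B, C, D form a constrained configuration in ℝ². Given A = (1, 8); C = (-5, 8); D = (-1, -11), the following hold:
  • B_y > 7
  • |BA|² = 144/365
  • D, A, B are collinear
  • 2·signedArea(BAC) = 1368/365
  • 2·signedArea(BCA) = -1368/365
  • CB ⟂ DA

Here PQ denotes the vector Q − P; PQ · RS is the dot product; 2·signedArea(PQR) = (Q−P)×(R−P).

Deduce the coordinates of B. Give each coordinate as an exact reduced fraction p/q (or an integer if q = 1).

1. B_x = 341/365  [D, A, B are collinear ∩ CB ⟂ DA]
2. B_y = 2692/365  [D, A, B are collinear ∩ CB ⟂ DA]
   → B = (341/365, 2692/365)

B = (341/365, 2692/365)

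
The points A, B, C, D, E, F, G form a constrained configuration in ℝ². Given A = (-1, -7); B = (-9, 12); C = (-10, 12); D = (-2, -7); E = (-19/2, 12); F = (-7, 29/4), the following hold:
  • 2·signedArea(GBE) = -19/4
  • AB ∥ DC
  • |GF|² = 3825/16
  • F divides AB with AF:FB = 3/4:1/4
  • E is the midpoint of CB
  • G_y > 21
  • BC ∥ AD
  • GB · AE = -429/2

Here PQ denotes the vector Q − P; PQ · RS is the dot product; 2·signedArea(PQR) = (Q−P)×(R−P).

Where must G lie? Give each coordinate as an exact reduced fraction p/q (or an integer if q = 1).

1. G_x = -13  [2·signedArea(GBE) = -19/4 ∩ GB · AE = -429/2]
2. G_y = 43/2  [2·signedArea(GBE) = -19/4 ∩ GB · AE = -429/2]
   → G = (-13, 43/2)

G = (-13, 43/2)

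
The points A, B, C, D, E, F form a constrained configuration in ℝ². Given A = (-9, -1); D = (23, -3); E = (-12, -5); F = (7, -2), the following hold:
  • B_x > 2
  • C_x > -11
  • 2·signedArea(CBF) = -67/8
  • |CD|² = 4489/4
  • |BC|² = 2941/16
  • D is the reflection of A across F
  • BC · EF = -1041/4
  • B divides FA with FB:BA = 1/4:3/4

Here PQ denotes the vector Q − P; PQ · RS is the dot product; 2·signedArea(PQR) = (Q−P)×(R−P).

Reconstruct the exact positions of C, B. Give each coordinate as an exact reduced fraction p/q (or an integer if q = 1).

B = (3, -7/4)
C = (-21/2, -3)

1. B_x = 3  [B divides FA with FB:BA = 1/4:3/4]
2. B_y = -7/4  [B divides FA with FB:BA = 1/4:3/4]
   → B = (3, -7/4)
3. C_x = -21/2  [2·signedArea(CBF) = -67/8 ∩ BC · EF = -1041/4]
4. C_y = -3  [2·signedArea(CBF) = -67/8 ∩ BC · EF = -1041/4]
   → C = (-21/2, -3)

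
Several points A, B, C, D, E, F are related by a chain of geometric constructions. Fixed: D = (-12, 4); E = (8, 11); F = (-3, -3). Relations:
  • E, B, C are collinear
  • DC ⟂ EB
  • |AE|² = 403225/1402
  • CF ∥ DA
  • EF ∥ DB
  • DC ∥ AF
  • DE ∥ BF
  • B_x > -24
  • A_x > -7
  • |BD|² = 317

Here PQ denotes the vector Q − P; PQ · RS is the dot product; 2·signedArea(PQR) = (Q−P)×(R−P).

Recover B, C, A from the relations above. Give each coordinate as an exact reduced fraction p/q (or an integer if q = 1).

1. B_x = -23  [DE ∥ BF ∩ EF ∥ DB]
2. B_y = -10  [DE ∥ BF ∩ EF ∥ DB]
   → B = (-23, -10)
3. C_x = -12561/1402  [E, B, C are collinear ∩ DC ⟂ EB]
4. C_y = -685/1402  [E, B, C are collinear ∩ DC ⟂ EB]
   → C = (-12561/1402, -685/1402)
5. A_x = -8469/1402  [DC ∥ AF ∩ CF ∥ DA]
6. A_y = 2087/1402  [DC ∥ AF ∩ CF ∥ DA]
   → A = (-8469/1402, 2087/1402)

A = (-8469/1402, 2087/1402)
B = (-23, -10)
C = (-12561/1402, -685/1402)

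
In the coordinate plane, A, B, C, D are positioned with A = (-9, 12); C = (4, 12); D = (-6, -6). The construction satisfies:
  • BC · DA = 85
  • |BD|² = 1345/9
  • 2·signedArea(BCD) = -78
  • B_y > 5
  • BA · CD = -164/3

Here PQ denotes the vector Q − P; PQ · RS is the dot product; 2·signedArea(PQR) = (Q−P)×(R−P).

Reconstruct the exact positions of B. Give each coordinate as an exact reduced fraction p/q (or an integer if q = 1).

1. B_x = -11/3  [BA · CD = -164/3 ∩ 2·signedArea(BCD) = -78]
2. B_y = 6  [BA · CD = -164/3 ∩ 2·signedArea(BCD) = -78]
   → B = (-11/3, 6)

B = (-11/3, 6)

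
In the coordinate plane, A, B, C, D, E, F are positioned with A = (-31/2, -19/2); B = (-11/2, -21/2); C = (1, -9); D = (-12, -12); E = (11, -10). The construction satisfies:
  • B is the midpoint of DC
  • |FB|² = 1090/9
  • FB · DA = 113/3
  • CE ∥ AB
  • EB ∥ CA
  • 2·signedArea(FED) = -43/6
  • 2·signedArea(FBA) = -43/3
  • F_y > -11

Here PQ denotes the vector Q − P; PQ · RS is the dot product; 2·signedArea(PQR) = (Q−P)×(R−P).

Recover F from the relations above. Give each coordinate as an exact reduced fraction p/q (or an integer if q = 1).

1. F_x = 11/2  [2·signedArea(FBA) = -43/3 ∩ FB · DA = 113/3]
2. F_y = -61/6  [2·signedArea(FBA) = -43/3 ∩ FB · DA = 113/3]
   → F = (11/2, -61/6)

F = (11/2, -61/6)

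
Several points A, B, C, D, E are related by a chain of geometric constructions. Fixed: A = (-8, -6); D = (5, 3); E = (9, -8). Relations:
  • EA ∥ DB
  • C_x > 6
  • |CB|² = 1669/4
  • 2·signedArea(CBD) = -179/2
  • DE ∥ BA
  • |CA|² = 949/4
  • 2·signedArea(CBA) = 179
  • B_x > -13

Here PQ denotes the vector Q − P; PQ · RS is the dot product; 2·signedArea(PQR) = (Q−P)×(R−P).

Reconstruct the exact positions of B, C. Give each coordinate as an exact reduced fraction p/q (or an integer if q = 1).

1. B_x = -12  [DE ∥ BA ∩ EA ∥ DB]
2. B_y = 5  [DE ∥ BA ∩ EA ∥ DB]
   → B = (-12, 5)
3. C_x = 7  [2·signedArea(CBD) = -179/2 ∩ 2·signedArea(CBA) = 179]
4. C_y = -5/2  [2·signedArea(CBD) = -179/2 ∩ 2·signedArea(CBA) = 179]
   → C = (7, -5/2)

B = (-12, 5)
C = (7, -5/2)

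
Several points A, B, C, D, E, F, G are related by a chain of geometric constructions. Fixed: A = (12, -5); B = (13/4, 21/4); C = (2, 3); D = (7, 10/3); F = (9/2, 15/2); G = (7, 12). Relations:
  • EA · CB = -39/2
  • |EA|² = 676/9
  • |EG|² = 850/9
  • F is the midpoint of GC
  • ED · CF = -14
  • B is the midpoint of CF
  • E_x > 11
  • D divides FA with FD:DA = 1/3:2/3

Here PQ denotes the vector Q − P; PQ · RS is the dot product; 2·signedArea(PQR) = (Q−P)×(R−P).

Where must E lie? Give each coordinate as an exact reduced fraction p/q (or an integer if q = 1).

1. E_x = 12  [line -5/4·x + -9/4·y + 93/4 = 0 ∩ |EG|² = 850/9]
2. E_y = 11/3  [line -5/4·x + -9/4·y + 93/4 = 0 ∩ |EG|² = 850/9]
   → E = (12, 11/3)

E = (12, 11/3)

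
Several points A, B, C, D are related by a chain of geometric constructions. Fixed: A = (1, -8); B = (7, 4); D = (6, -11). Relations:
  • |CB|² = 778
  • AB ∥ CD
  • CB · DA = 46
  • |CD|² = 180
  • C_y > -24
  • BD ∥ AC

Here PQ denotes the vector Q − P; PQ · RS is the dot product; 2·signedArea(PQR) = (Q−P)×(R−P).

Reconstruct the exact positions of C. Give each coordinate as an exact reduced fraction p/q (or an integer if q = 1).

1. C_x = 0  [AB ∥ CD ∩ BD ∥ AC]
2. C_y = -23  [AB ∥ CD ∩ BD ∥ AC]
   → C = (0, -23)

C = (0, -23)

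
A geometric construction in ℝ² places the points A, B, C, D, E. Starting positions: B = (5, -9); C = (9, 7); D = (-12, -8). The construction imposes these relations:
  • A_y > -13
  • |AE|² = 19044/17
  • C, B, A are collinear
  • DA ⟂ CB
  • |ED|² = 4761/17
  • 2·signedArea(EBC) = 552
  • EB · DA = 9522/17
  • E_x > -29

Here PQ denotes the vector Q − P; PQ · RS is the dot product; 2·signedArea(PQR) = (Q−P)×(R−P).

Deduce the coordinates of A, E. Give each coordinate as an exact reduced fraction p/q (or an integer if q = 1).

1. A_x = 72/17  [C, B, A are collinear ∩ DA ⟂ CB]
2. A_y = -205/17  [C, B, A are collinear ∩ DA ⟂ CB]
   → A = (72/17, -205/17)
3. E_x = -480/17  [line -16·x + 4·y + -436 = 0 ∩ |ED|² = 4761/17]
4. E_y = -67/17  [line -16·x + 4·y + -436 = 0 ∩ |ED|² = 4761/17]
   → E = (-480/17, -67/17)

A = (72/17, -205/17)
E = (-480/17, -67/17)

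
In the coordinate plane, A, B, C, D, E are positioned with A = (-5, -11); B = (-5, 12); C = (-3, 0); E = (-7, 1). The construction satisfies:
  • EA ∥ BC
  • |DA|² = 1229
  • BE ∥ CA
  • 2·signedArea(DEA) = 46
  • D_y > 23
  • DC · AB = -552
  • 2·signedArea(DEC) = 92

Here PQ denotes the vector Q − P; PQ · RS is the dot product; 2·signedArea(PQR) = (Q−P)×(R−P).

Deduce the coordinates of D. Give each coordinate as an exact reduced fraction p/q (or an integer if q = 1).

1. D_x = -7  [2·signedArea(DEC) = 92 ∩ 2·signedArea(DEA) = 46]
2. D_y = 24  [2·signedArea(DEC) = 92 ∩ 2·signedArea(DEA) = 46]
   → D = (-7, 24)

D = (-7, 24)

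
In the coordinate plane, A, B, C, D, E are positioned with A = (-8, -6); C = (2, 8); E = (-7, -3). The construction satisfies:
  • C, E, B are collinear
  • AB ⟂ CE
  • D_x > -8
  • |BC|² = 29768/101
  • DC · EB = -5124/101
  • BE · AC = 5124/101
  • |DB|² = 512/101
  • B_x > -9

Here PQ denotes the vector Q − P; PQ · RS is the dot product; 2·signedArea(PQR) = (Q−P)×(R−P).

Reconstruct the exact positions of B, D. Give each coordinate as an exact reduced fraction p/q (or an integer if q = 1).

B = (-896/101, -534/101)
D = (-720/101, -678/101)

1. B_x = -896/101  [C, E, B are collinear ∩ AB ⟂ CE]
2. B_y = -534/101  [C, E, B are collinear ∩ AB ⟂ CE]
   → B = (-896/101, -534/101)
3. D_x = -720/101  [line 189/101·x + 231/101·y + 2898/101 = 0 ∩ |DB|² = 512/101]
4. D_y = -678/101  [line 189/101·x + 231/101·y + 2898/101 = 0 ∩ |DB|² = 512/101]
   → D = (-720/101, -678/101)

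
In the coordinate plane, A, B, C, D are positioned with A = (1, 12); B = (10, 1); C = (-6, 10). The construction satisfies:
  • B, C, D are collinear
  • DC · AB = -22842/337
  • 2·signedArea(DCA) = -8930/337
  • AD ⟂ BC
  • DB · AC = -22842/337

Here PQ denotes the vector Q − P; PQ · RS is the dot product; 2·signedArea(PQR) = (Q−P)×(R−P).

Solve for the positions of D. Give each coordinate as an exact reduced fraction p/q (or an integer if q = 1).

1. D_x = -518/337  [B, C, D are collinear ∩ AD ⟂ BC]
2. D_y = 2524/337  [B, C, D are collinear ∩ AD ⟂ BC]
   → D = (-518/337, 2524/337)

D = (-518/337, 2524/337)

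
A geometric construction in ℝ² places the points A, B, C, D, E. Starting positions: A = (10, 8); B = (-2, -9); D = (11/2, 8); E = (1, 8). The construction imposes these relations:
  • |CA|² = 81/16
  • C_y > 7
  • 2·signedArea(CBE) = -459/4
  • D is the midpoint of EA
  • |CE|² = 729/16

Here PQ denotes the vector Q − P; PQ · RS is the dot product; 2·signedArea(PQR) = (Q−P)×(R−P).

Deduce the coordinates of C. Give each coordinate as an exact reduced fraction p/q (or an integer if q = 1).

1. C_x = 31/4  [line -17·x + 3·y + 431/4 = 0 ∩ |CE|² = 729/16]
2. C_y = 8  [line -17·x + 3·y + 431/4 = 0 ∩ |CE|² = 729/16]
   → C = (31/4, 8)

C = (31/4, 8)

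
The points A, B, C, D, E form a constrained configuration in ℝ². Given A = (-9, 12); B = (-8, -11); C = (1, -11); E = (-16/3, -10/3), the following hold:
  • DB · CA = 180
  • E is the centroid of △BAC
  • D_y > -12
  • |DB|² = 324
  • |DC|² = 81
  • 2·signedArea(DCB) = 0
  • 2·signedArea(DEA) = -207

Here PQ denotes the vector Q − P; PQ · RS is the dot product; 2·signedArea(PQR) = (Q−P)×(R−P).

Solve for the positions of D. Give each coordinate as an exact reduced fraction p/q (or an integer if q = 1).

D = (10, -11)

1. D_x = 10  [2·signedArea(DCB) = 0 ∩ DB · CA = 180]
2. D_y = -11  [2·signedArea(DCB) = 0 ∩ DB · CA = 180]
   → D = (10, -11)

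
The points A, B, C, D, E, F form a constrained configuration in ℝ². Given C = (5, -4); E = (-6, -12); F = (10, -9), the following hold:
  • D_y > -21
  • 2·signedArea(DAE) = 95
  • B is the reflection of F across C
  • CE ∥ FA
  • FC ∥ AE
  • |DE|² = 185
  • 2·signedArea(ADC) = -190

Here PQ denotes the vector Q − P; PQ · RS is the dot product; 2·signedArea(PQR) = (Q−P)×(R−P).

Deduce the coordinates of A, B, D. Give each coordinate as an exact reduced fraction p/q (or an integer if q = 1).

1. A_x = -1  [FC ∥ AE ∩ CE ∥ FA]
2. A_y = -17  [FC ∥ AE ∩ CE ∥ FA]
   → A = (-1, -17)
3. B_x = 0  [B is the reflection of F across C]
4. B_y = 1  [B is the reflection of F across C]
   → B = (0, 1)
5. D_x = -17  [2·signedArea(DAE) = 95 ∩ 2·signedArea(ADC) = -190]
6. D_y = -20  [2·signedArea(DAE) = 95 ∩ 2·signedArea(ADC) = -190]
   → D = (-17, -20)

A = (-1, -17)
B = (0, 1)
D = (-17, -20)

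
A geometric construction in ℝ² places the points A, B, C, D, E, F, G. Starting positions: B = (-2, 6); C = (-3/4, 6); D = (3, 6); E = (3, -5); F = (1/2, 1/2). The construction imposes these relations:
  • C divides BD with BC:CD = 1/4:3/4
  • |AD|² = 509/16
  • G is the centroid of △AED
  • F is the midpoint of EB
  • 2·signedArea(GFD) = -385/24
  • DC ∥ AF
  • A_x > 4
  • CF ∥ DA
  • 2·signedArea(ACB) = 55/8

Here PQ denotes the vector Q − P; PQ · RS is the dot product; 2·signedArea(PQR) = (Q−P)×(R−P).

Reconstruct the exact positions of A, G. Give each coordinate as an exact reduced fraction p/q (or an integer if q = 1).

1. A_x = 17/4  [DC ∥ AF ∩ CF ∥ DA]
2. A_y = 1/2  [DC ∥ AF ∩ CF ∥ DA]
   → A = (17/4, 1/2)
3. G_x = 41/12  [G is the centroid of △AED]
4. G_y = 1/2  [G is the centroid of △AED]
   → G = (41/12, 1/2)

A = (17/4, 1/2)
G = (41/12, 1/2)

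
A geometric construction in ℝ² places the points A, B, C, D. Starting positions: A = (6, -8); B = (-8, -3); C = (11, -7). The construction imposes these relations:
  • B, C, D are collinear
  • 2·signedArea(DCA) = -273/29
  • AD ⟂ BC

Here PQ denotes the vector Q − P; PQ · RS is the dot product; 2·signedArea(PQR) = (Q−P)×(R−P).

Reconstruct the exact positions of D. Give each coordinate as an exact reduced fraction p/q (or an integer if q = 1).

D = (186/29, -175/29)

1. D_x = 186/29  [B, C, D are collinear ∩ AD ⟂ BC]
2. D_y = -175/29  [B, C, D are collinear ∩ AD ⟂ BC]
   → D = (186/29, -175/29)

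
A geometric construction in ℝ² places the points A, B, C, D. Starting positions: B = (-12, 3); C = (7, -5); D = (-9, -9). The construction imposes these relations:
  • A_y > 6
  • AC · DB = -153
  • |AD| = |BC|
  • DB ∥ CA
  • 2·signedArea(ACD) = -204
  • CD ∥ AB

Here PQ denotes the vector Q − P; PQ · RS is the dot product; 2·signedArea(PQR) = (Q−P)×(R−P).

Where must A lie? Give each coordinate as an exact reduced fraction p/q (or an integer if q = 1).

A = (4, 7)

1. A_x = 4  [CD ∥ AB ∩ DB ∥ CA]
2. A_y = 7  [CD ∥ AB ∩ DB ∥ CA]
   → A = (4, 7)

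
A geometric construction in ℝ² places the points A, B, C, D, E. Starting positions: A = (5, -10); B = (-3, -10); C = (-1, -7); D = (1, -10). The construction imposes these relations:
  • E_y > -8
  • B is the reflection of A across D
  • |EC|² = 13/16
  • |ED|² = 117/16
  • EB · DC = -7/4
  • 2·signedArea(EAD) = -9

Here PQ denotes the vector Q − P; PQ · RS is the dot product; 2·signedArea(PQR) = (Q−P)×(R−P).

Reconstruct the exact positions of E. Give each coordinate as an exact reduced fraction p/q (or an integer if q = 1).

1. E_x = -1/2  [EB · DC = -7/4 ∩ 2·signedArea(EAD) = -9]
2. E_y = -31/4  [EB · DC = -7/4 ∩ 2·signedArea(EAD) = -9]
   → E = (-1/2, -31/4)

E = (-1/2, -31/4)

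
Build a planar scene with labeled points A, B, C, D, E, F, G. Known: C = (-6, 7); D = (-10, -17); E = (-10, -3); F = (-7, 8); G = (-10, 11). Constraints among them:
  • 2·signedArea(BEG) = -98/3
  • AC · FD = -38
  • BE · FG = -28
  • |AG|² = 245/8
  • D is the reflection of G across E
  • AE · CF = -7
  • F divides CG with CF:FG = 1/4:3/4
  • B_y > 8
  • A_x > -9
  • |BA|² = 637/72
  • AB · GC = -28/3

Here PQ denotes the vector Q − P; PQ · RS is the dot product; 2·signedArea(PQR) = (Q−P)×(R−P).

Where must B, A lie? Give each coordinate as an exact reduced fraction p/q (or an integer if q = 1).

A = (-33/4, 23/4)
B = (-23/3, 26/3)

1. B_x = -23/3  [2·signedArea(BEG) = -98/3 ∩ BE · FG = -28]
2. B_y = 26/3  [2·signedArea(BEG) = -98/3 ∩ BE · FG = -28]
   → B = (-23/3, 26/3)
3. A_x = -33/4  [AE · CF = -7 ∩ AC · FD = -38]
4. A_y = 23/4  [AE · CF = -7 ∩ AC · FD = -38]
   → A = (-33/4, 23/4)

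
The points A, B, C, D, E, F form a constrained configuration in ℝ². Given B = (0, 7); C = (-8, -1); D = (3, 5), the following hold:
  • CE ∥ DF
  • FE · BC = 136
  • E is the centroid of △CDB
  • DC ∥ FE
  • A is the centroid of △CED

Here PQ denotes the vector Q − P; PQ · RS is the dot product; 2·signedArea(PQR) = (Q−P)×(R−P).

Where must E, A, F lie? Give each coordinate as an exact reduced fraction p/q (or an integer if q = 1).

1. E_x = -5/3  [E is the centroid of △CDB]
2. E_y = 11/3  [E is the centroid of △CDB]
   → E = (-5/3, 11/3)
3. A_x = -20/9  [A is the centroid of △CED]
4. A_y = 23/9  [A is the centroid of △CED]
   → A = (-20/9, 23/9)
5. F_x = 28/3  [DC ∥ FE ∩ CE ∥ DF]
6. F_y = 29/3  [DC ∥ FE ∩ CE ∥ DF]
   → F = (28/3, 29/3)

A = (-20/9, 23/9)
E = (-5/3, 11/3)
F = (28/3, 29/3)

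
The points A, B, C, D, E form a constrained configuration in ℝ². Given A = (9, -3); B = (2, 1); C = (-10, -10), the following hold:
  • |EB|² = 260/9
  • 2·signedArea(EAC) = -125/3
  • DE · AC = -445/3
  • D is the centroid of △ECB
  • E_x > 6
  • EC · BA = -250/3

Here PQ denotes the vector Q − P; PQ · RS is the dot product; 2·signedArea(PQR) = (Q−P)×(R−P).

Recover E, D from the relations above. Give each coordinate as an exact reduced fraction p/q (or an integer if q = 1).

1. E_x = 20/3  [EC · BA = -250/3 ∩ 2·signedArea(EAC) = -125/3]
2. E_y = -5/3  [EC · BA = -250/3 ∩ 2·signedArea(EAC) = -125/3]
   → E = (20/3, -5/3)
3. D_x = -4/9  [D is the centroid of △ECB]
4. D_y = -32/9  [D is the centroid of △ECB]
   → D = (-4/9, -32/9)

D = (-4/9, -32/9)
E = (20/3, -5/3)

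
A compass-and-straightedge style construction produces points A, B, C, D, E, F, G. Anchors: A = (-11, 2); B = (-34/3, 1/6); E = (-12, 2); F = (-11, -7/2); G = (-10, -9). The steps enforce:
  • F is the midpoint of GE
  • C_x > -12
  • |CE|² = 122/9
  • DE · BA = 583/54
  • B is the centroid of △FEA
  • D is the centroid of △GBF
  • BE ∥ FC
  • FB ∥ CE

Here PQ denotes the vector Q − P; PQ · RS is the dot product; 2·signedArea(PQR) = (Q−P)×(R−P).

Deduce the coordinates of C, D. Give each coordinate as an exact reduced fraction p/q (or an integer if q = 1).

C = (-35/3, -5/3)
D = (-97/9, -37/9)

1. C_x = -35/3  [FB ∥ CE ∩ BE ∥ FC]
2. C_y = -5/3  [FB ∥ CE ∩ BE ∥ FC]
   → C = (-35/3, -5/3)
3. D_x = -97/9  [D is the centroid of △GBF]
4. D_y = -37/9  [D is the centroid of △GBF]
   → D = (-97/9, -37/9)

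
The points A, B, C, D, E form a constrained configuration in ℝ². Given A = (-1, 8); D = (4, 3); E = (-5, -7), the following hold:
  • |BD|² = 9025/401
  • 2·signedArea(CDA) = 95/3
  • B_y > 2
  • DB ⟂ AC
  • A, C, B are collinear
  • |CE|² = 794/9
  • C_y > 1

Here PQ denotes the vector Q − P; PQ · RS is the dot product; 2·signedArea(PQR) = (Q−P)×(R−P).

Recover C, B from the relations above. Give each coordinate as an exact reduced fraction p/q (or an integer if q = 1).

1. C_x = -2/3  [line -5·x + -5·y + 10/3 = 0 ∩ |CE|² = 794/9]
2. C_y = 4/3  [line -5·x + -5·y + 10/3 = 0 ∩ |CE|² = 794/9]
   → C = (-2/3, 4/3)
3. B_x = -296/401  [A, C, B are collinear ∩ DB ⟂ AC]
4. B_y = 1108/401  [A, C, B are collinear ∩ DB ⟂ AC]
   → B = (-296/401, 1108/401)

B = (-296/401, 1108/401)
C = (-2/3, 4/3)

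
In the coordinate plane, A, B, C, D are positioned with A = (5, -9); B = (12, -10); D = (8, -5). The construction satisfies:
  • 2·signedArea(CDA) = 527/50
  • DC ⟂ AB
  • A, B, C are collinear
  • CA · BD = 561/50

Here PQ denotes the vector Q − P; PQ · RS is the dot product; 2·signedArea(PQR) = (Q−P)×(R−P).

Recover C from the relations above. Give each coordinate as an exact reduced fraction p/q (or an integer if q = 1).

1. C_x = 369/50  [A, B, C are collinear ∩ DC ⟂ AB]
2. C_y = -467/50  [A, B, C are collinear ∩ DC ⟂ AB]
   → C = (369/50, -467/50)

C = (369/50, -467/50)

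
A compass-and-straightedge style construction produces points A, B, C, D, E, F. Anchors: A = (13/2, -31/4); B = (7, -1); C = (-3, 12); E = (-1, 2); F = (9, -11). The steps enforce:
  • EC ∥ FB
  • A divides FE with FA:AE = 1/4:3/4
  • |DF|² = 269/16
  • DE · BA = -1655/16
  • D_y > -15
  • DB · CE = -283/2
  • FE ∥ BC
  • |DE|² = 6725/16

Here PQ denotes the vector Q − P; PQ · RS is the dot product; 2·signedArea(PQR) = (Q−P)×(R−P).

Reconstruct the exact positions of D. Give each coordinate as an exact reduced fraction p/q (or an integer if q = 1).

1. D_x = 23/2  [DB · CE = -283/2 ∩ DE · BA = -1655/16]
2. D_y = -57/4  [DB · CE = -283/2 ∩ DE · BA = -1655/16]
   → D = (23/2, -57/4)

D = (23/2, -57/4)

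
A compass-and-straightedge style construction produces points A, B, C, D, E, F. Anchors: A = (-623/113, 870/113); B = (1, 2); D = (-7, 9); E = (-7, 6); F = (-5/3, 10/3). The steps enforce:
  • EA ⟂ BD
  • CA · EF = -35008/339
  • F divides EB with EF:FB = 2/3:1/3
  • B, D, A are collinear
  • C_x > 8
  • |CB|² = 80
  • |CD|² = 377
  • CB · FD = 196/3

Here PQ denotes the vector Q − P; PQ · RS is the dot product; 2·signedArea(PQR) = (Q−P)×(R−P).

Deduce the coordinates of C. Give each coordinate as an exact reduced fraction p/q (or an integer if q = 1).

C = (9, -2)

1. C_x = 9  [CB · FD = 196/3 ∩ CA · EF = -35008/339]
2. C_y = -2  [CB · FD = 196/3 ∩ CA · EF = -35008/339]
   → C = (9, -2)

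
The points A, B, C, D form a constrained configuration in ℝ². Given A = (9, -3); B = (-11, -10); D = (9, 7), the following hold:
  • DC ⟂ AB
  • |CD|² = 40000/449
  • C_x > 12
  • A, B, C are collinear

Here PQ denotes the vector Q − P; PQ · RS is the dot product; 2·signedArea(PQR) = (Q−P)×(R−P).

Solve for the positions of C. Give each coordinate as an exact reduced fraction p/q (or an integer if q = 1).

C = (5441/449, -857/449)

1. C_x = 5441/449  [A, B, C are collinear ∩ DC ⟂ AB]
2. C_y = -857/449  [A, B, C are collinear ∩ DC ⟂ AB]
   → C = (5441/449, -857/449)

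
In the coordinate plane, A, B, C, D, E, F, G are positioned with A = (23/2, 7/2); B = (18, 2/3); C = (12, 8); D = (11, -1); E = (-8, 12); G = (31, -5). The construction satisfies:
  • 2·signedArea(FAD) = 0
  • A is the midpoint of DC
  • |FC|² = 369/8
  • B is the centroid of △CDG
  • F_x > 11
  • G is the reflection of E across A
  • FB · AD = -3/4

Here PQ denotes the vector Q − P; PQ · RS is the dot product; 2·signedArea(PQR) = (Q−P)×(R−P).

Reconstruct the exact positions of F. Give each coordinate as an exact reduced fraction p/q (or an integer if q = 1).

1. F_x = 45/4  [2·signedArea(FAD) = 0 ∩ FB · AD = -3/4]
2. F_y = 5/4  [2·signedArea(FAD) = 0 ∩ FB · AD = -3/4]
   → F = (45/4, 5/4)

F = (45/4, 5/4)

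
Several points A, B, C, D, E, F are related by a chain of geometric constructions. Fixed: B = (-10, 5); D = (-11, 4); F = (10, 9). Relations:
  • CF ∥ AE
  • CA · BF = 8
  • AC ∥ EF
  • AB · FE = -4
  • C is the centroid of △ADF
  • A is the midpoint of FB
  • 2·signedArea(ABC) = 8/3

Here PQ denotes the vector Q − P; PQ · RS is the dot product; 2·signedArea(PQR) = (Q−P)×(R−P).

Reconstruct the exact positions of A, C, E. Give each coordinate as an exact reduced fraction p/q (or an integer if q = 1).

1. A_x = 0  [A is the midpoint of FB]
2. A_y = 7  [A is the midpoint of FB]
   → A = (0, 7)
3. C_x = -1/3  [C is the centroid of △ADF]
4. C_y = 20/3  [C is the centroid of △ADF]
   → C = (-1/3, 20/3)
5. E_x = 31/3  [AC ∥ EF ∩ CF ∥ AE]
6. E_y = 28/3  [AC ∥ EF ∩ CF ∥ AE]
   → E = (31/3, 28/3)

A = (0, 7)
C = (-1/3, 20/3)
E = (31/3, 28/3)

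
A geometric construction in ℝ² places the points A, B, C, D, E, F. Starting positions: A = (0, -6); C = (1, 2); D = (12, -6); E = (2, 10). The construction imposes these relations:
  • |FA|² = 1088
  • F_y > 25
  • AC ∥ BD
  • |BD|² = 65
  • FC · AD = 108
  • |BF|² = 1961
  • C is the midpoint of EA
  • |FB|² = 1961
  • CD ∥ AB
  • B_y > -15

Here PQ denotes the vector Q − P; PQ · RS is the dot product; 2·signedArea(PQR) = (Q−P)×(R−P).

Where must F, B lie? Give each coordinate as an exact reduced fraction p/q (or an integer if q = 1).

1. F_x = -8  [FC · AD = 108]
2. F_y = 26  [|FA|² = 1088]
   → F = (-8, 26)
3. B_x = 11  [AC ∥ BD ∩ CD ∥ AB]
4. B_y = -14  [AC ∥ BD ∩ CD ∥ AB]
   → B = (11, -14)

B = (11, -14)
F = (-8, 26)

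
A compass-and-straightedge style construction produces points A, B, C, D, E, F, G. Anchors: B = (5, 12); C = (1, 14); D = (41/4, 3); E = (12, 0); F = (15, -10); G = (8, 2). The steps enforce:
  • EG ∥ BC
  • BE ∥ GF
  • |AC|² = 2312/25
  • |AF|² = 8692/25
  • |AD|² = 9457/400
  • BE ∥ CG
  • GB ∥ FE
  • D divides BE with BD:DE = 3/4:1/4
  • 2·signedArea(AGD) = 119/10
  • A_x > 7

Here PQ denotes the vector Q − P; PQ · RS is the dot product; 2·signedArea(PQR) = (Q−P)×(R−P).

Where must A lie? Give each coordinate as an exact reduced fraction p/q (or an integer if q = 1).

A = (39/5, 36/5)

1. A_x = 39/5  [line -1·x + 9/4·y + -42/5 = 0 ∩ |AC|² = 2312/25]
2. A_y = 36/5  [line -1·x + 9/4·y + -42/5 = 0 ∩ |AC|² = 2312/25]
   → A = (39/5, 36/5)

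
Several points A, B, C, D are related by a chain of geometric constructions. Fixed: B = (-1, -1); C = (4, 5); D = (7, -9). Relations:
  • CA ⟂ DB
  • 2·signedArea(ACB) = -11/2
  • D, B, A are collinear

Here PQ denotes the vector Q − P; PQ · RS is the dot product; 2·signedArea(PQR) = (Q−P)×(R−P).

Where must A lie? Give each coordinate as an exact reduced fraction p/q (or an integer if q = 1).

1. A_x = -3/2  [D, B, A are collinear ∩ CA ⟂ DB]
2. A_y = -1/2  [D, B, A are collinear ∩ CA ⟂ DB]
   → A = (-3/2, -1/2)

A = (-3/2, -1/2)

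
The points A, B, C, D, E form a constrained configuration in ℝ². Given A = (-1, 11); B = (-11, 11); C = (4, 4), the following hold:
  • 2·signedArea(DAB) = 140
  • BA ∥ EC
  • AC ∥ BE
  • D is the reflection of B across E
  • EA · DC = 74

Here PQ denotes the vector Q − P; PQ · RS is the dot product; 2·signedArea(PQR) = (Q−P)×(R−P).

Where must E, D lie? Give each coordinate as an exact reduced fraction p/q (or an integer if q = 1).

D = (-1, -3)
E = (-6, 4)

1. E_x = -6  [BA ∥ EC ∩ AC ∥ BE]
2. E_y = 4  [BA ∥ EC ∩ AC ∥ BE]
   → E = (-6, 4)
3. D_x = -1  [D is the reflection of B across E]
4. D_y = -3  [D is the reflection of B across E]
   → D = (-1, -3)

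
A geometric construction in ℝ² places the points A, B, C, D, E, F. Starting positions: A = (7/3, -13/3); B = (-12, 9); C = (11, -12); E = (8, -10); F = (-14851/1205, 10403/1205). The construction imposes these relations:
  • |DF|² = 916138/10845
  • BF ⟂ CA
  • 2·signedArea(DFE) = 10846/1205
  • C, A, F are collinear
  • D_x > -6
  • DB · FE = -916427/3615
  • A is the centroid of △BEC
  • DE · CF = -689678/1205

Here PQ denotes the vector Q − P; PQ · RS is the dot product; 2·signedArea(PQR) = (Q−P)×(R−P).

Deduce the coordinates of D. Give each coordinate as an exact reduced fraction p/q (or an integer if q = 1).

D = (-16/3, 8/3)

1. D_x = -16/3  [DB · FE = -916427/3615 ∩ 2·signedArea(DFE) = 10846/1205]
2. D_y = 8/3  [DB · FE = -916427/3615 ∩ 2·signedArea(DFE) = 10846/1205]
   → D = (-16/3, 8/3)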